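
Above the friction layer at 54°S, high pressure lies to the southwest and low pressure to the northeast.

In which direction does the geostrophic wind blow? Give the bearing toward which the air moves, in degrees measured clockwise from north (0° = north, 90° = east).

315°

The pressure-gradient force points toward the northeast (bearing 045°).
Geostrophic balance: in the Southern Hemisphere the Coriolis force deflects motion to the left, so the geostrophic wind blows 90° to the left of the pressure-gradient force (low pressure on the right).
Rotating 045° by 90° counterclockwise gives 315° — the wind blows toward the northwest.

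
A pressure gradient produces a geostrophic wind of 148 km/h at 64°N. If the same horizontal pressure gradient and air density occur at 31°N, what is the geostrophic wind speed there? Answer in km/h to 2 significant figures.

260 km/h

With the same pressure gradient and density, V_g ∝ 1/f ∝ 1/sin φ.
V₂ = V₁ · sin φ₁ / sin φ₂ = 148 × sin 64° / sin 31°
V₂ = 148 × 0.8988/0.5150 = 260 km/h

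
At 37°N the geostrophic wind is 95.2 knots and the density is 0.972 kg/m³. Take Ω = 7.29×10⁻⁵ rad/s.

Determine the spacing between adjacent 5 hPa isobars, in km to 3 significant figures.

120 km

Coriolis parameter at 37°N:
f = 2Ω sin φ = 2 × 7.29×10⁻⁵ × sin 37° = 8.77×10⁻⁵ s⁻¹
Wind speed in SI: 95.2 knots = 49.0 m/s
Geostrophic balance rearranged: |∂P/∂n| = f ρ V_g
|∂P/∂n| = 8.77×10⁻⁵ × 0.972 × 49.0 = 4.18×10⁻³ Pa/m
Isobar spacing: Δn = ΔP/|∂P/∂n| = 500 Pa / 4.18×10⁻³ Pa/m = 119704 m ≈ 120 km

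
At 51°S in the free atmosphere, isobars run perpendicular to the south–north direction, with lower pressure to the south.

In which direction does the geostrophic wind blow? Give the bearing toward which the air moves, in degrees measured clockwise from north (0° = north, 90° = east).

The pressure-gradient force points toward the south (bearing 180°).
Geostrophic balance: in the Southern Hemisphere the Coriolis force deflects motion to the left, so the geostrophic wind blows 90° to the left of the pressure-gradient force (low pressure on the right).
Rotating 180° by 90° counterclockwise gives 090° — the wind blows toward the east.

090°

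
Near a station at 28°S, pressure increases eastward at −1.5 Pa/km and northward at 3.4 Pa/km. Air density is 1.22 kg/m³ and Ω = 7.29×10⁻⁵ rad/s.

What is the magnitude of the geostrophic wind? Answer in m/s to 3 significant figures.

Coriolis parameter at 28°S:
f = 2Ω sin φ = 2 × 7.29×10⁻⁵ × sin 28° = 6.84×10⁻⁵ s⁻¹
In the Southern Hemisphere f is negative: f = −6.84×10⁻⁵ s⁻¹.
Component geostrophic relations (x east, y north):
u_g = −(1/(fρ)) ∂P/∂y,  v_g = (1/(fρ)) ∂P/∂x
u_g = −(3.4×10⁻³)/(−6.84×10⁻⁵ × 1.22) = 40.7 m/s;  v_g = (−1.5×10⁻³)/(−6.84×10⁻⁵ × 1.22) = 18.0 m/s
|V_g| = √(u_g² + v_g²) = 44.5 m/s

44.5 m/s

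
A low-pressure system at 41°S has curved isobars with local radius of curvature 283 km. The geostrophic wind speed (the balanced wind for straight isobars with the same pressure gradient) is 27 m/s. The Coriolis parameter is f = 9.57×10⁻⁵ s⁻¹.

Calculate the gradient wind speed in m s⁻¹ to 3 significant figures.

16.7 m s⁻¹

Around a low, centrifugal force acts outward with Coriolis, so pressure-gradient force balances both:
(1/ρ)|∂P/∂n| = fV + V²/R  →  V² + fR·V − fR·V_g = 0
With fR = 9.57×10⁻⁵ × 283×10³ m = 27.1 m/s:
V = [−fR + √((fR)² + 4 fR V_g)]/2 = [−27.1 + √(27.1² + 4×27.1×27)]/2 = 16.7 m/s
Subgeostrophic (V < V_g = 27 m/s), as expected around a low.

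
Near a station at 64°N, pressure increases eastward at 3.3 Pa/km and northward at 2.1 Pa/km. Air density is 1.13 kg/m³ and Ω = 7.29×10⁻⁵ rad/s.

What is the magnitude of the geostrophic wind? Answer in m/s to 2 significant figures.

26 m/s

Coriolis parameter at 64°N:
f = 2Ω sin φ = 2 × 7.29×10⁻⁵ × sin 64° = 1.31×10⁻⁴ s⁻¹
Component geostrophic relations (x east, y north):
u_g = −(1/(fρ)) ∂P/∂y,  v_g = (1/(fρ)) ∂P/∂x
u_g = −(2.1×10⁻³)/(1.31×10⁻⁴ × 1.13) = −14.2 m/s;  v_g = (3.3×10⁻³)/(1.31×10⁻⁴ × 1.13) = 22.3 m/s
|V_g| = √(u_g² + v_g²) = 26.4 m/s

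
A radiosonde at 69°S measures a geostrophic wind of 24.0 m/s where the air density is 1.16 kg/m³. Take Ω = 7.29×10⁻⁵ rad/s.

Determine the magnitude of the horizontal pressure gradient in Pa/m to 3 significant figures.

3.79×10⁻³ Pa/m

Coriolis parameter at 69°S:
f = 2Ω sin φ = 2 × 7.29×10⁻⁵ × sin 69° = 1.36×10⁻⁴ s⁻¹
Geostrophic balance rearranged: |∂P/∂n| = f ρ V_g
|∂P/∂n| = 1.36×10⁻⁴ × 1.16 × 24.0 = 3.79×10⁻³ Pa/m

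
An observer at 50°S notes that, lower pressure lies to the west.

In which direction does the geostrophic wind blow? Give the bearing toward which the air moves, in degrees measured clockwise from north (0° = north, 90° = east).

The pressure-gradient force points toward the west (bearing 270°).
Geostrophic balance: in the Southern Hemisphere the Coriolis force deflects motion to the left, so the geostrophic wind blows 90° to the left of the pressure-gradient force (low pressure on the right).
Rotating 270° by 90° counterclockwise gives 180° — the wind blows toward the south.

180°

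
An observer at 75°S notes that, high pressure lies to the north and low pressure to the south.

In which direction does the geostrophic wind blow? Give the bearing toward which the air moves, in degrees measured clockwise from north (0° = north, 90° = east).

The pressure-gradient force points toward the south (bearing 180°).
Geostrophic balance: in the Southern Hemisphere the Coriolis force deflects motion to the left, so the geostrophic wind blows 90° to the left of the pressure-gradient force (low pressure on the right).
Rotating 180° by 90° counterclockwise gives 090° — the wind blows toward the east.

090°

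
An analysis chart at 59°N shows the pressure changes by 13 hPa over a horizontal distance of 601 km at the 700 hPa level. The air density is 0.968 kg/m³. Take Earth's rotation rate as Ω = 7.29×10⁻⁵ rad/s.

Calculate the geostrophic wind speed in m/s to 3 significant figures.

17.9 m/s

Coriolis parameter at 59°N:
f = 2Ω sin φ = 2 × 7.29×10⁻⁵ × sin 59° = 1.25×10⁻⁴ s⁻¹
Pressure gradient: |∂P/∂n| = 1300 Pa / 601000 m = 2.16×10⁻³ Pa/m
Geostrophic balance (pressure-gradient force = Coriolis force):
V_g = (1/(fρ)) |∂P/∂n| = 2.16×10⁻³ / (1.25×10⁻⁴ × 0.968) = 17.9 m/s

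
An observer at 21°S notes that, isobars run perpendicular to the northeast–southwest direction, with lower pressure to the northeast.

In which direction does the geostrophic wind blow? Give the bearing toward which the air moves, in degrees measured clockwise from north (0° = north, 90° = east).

315°

The pressure-gradient force points toward the northeast (bearing 045°).
Geostrophic balance: in the Southern Hemisphere the Coriolis force deflects motion to the left, so the geostrophic wind blows 90° to the left of the pressure-gradient force (low pressure on the right).
Rotating 045° by 90° counterclockwise gives 315° — the wind blows toward the northwest.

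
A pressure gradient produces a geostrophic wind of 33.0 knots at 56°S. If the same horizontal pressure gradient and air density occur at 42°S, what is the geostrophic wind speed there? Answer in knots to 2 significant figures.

With the same pressure gradient and density, V_g ∝ 1/f ∝ 1/sin φ.
V₂ = V₁ · sin φ₁ / sin φ₂ = 33.0 × sin 56° / sin 42°
V₂ = 33.0 × 0.8290/0.6691 = 41 knots

41 knots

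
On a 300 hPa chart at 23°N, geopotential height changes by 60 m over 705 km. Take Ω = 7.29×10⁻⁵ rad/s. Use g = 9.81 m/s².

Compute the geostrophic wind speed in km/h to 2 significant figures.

Coriolis parameter at 23°N:
f = 2Ω sin φ = 2 × 7.29×10⁻⁵ × sin 23° = 5.70×10⁻⁵ s⁻¹
Height gradient: |∂Z/∂n| = 60 m / 705000 m = 8.51×10⁻⁵
On a pressure surface, geostrophic balance gives V_g = (g/f)|∂Z/∂n|:
V_g = 9.81 × 8.51×10⁻⁵ / 5.70×10⁻⁵ = 14.7 m/s
Converting: 14.7 m/s × 3.6 = 53 km/h

53 km/h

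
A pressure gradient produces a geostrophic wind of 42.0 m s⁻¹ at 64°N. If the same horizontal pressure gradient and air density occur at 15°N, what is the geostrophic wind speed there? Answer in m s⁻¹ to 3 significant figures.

146 m s⁻¹

With the same pressure gradient and density, V_g ∝ 1/f ∝ 1/sin φ.
V₂ = V₁ · sin φ₁ / sin φ₂ = 42.0 × sin 64° / sin 15°
V₂ = 42.0 × 0.8988/0.2588 = 146 m s⁻¹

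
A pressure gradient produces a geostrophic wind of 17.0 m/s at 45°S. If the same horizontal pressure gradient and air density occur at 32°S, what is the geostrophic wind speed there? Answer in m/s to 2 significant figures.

23 m/s

With the same pressure gradient and density, V_g ∝ 1/f ∝ 1/sin φ.
V₂ = V₁ · sin φ₁ / sin φ₂ = 17.0 × sin 45° / sin 32°
V₂ = 17.0 × 0.7071/0.5299 = 23 m/s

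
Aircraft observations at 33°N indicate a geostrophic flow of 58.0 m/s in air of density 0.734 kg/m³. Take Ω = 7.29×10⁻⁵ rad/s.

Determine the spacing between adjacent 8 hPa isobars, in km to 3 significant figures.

Coriolis parameter at 33°N:
f = 2Ω sin φ = 2 × 7.29×10⁻⁵ × sin 33° = 7.94×10⁻⁵ s⁻¹
Geostrophic balance rearranged: |∂P/∂n| = f ρ V_g
|∂P/∂n| = 7.94×10⁻⁵ × 0.734 × 58.0 = 3.38×10⁻³ Pa/m
Isobar spacing: Δn = ΔP/|∂P/∂n| = 800 Pa / 3.38×10⁻³ Pa/m = 236646 m ≈ 237 km

237 km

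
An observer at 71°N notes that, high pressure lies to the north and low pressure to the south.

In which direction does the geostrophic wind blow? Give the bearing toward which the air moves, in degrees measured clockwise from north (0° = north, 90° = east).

The pressure-gradient force points toward the south (bearing 180°).
Geostrophic balance: in the Northern Hemisphere the Coriolis force deflects motion to the right, so the geostrophic wind blows 90° to the right of the pressure-gradient force (low pressure on the left).
Rotating 180° by 90° clockwise gives 270° — the wind blows toward the west.

270°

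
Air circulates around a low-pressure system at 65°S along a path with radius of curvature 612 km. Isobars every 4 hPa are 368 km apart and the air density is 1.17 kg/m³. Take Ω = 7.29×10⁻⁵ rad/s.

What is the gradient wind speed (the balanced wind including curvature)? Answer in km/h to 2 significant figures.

Coriolis parameter at 65°S:
f = 2Ω sin φ = 2 × 7.29×10⁻⁵ × sin 65° = 1.32×10⁻⁴ s⁻¹
Pressure gradient: |∂P/∂n| = 400 Pa / 368000 m = 1.09×10⁻³ Pa/m
Geostrophic speed: V_g = |∂P/∂n|/(fρ) = 1.09×10⁻³/(1.32×10⁻⁴ × 1.17) = 7.03 m/s
Around a low, centrifugal force acts outward with Coriolis, so pressure-gradient force balances both:
(1/ρ)|∂P/∂n| = fV + V²/R  →  V² + fR·V − fR·V_g = 0
With fR = 1.32×10⁻⁴ × 612×10³ m = 80.9 m/s:
V = [−fR + √((fR)² + 4 fR V_g)]/2 = [−80.9 + √(80.9² + 4×80.9×7.03)]/2 = 6.51 m/s
Subgeostrophic (V < V_g = 7.03 m/s), as expected around a low.
Converting: 6.51 m/s × 3.6 = 23 km/h

23 km/h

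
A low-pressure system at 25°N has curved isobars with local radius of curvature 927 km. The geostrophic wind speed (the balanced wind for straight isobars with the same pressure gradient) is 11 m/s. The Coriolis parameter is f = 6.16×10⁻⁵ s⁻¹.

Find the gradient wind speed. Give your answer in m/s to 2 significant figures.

Around a low, centrifugal force acts outward with Coriolis, so pressure-gradient force balances both:
(1/ρ)|∂P/∂n| = fV + V²/R  →  V² + fR·V − fR·V_g = 0
With fR = 6.16×10⁻⁵ × 927×10³ m = 57.1 m/s:
V = [−fR + √((fR)² + 4 fR V_g)]/2 = [−57.1 + √(57.1² + 4×57.1×11)]/2 = 9.44 m/s
Subgeostrophic (V < V_g = 11 m/s), as expected around a low.

9.4 m/s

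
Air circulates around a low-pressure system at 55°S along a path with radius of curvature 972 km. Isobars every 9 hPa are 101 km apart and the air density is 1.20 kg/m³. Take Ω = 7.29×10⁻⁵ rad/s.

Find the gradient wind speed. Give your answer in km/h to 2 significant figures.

160 km/h

Coriolis parameter at 55°S:
f = 2Ω sin φ = 2 × 7.29×10⁻⁵ × sin 55° = 1.19×10⁻⁴ s⁻¹
Pressure gradient: |∂P/∂n| = 900 Pa / 101000 m = 8.91×10⁻³ Pa/m
Geostrophic speed: V_g = |∂P/∂n|/(fρ) = 8.91×10⁻³/(1.19×10⁻⁴ × 1.20) = 62.2 m/s
Around a low, centrifugal force acts outward with Coriolis, so pressure-gradient force balances both:
(1/ρ)|∂P/∂n| = fV + V²/R  →  V² + fR·V − fR·V_g = 0
With fR = 1.19×10⁻⁴ × 972×10³ m = 116 m/s:
V = [−fR + √((fR)² + 4 fR V_g)]/2 = [−116 + √(116² + 4×116×62.2)]/2 = 44.8 m/s
Subgeostrophic (V < V_g = 62.2 m/s), as expected around a low.
Converting: 44.8 m/s × 3.6 = 160 km/h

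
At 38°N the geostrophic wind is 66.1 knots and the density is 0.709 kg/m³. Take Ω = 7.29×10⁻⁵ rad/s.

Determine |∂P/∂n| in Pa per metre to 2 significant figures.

2.2×10⁻³ Pa/m

Coriolis parameter at 38°N:
f = 2Ω sin φ = 2 × 7.29×10⁻⁵ × sin 38° = 8.98×10⁻⁵ s⁻¹
Wind speed in SI: 66.1 knots = 34.0 m/s
Geostrophic balance rearranged: |∂P/∂n| = f ρ V_g
|∂P/∂n| = 8.98×10⁻⁵ × 0.709 × 34.0 = 2.16×10⁻³ Pa/m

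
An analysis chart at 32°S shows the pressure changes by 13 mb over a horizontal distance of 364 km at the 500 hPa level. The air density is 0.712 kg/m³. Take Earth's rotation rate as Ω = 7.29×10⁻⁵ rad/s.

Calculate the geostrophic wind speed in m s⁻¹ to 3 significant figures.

Coriolis parameter at 32°S:
f = 2Ω sin φ = 2 × 7.29×10⁻⁵ × sin 32° = 7.73×10⁻⁵ s⁻¹
Pressure gradient: |∂P/∂n| = 1300 Pa / 364000 m = 3.57×10⁻³ Pa/m
Geostrophic balance (pressure-gradient force = Coriolis force):
V_g = (1/(fρ)) |∂P/∂n| = 3.57×10⁻³ / (7.73×10⁻⁵ × 0.712) = 64.9 m/s

64.9 m s⁻¹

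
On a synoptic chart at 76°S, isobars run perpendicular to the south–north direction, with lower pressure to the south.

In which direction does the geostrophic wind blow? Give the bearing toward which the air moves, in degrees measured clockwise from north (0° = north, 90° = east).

090°

The pressure-gradient force points toward the south (bearing 180°).
Geostrophic balance: in the Southern Hemisphere the Coriolis force deflects motion to the left, so the geostrophic wind blows 90° to the left of the pressure-gradient force (low pressure on the right).
Rotating 180° by 90° counterclockwise gives 090° — the wind blows toward the east.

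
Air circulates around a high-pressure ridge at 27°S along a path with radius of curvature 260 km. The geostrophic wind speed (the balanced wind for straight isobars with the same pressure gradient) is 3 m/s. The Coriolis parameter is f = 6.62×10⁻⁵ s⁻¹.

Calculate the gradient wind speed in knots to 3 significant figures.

Around a high, pressure-gradient force acts outward with centrifugal, so Coriolis balances both:
fV = (1/ρ)|∂P/∂n| + V²/R  →  V² − fR·V + fR·V_g = 0
With fR = 6.62×10⁻⁵ × 260×10³ m = 17.2 m/s:
V = [fR − √((fR)² − 4 fR V_g)]/2 = [17.2 − √(17.2² − 4×17.2×3)]/2 = 3.87 m/s
Supergeostrophic (V > V_g = 3 m/s), as expected around a high.
Converting: 3.87 m/s × 1.944 = 7.52 knots

7.52 knots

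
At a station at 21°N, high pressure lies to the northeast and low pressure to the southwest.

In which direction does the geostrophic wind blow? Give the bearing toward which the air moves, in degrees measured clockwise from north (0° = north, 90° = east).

315°

The pressure-gradient force points toward the southwest (bearing 225°).
Geostrophic balance: in the Northern Hemisphere the Coriolis force deflects motion to the right, so the geostrophic wind blows 90° to the right of the pressure-gradient force (low pressure on the left).
Rotating 225° by 90° clockwise gives 315° — the wind blows toward the northwest.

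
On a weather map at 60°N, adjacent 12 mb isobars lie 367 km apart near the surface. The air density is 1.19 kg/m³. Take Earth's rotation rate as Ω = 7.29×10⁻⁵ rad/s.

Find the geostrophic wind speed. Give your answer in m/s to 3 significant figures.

Coriolis parameter at 60°N:
f = 2Ω sin φ = 2 × 7.29×10⁻⁵ × sin 60° = 1.26×10⁻⁴ s⁻¹
Pressure gradient: |∂P/∂n| = 1200 Pa / 367000 m = 3.27×10⁻³ Pa/m
Geostrophic balance (pressure-gradient force = Coriolis force):
V_g = (1/(fρ)) |∂P/∂n| = 3.27×10⁻³ / (1.26×10⁻⁴ × 1.19) = 21.8 m/s

21.8 m/s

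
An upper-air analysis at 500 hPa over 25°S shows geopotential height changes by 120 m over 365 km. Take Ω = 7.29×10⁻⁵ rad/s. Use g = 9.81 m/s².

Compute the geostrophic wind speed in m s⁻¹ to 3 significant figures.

52.3 m s⁻¹

Coriolis parameter at 25°S:
f = 2Ω sin φ = 2 × 7.29×10⁻⁵ × sin 25° = 6.16×10⁻⁵ s⁻¹
Height gradient: |∂Z/∂n| = 120 m / 365000 m = 3.29×10⁻⁴
On a pressure surface, geostrophic balance gives V_g = (g/f)|∂Z/∂n|:
V_g = 9.81 × 3.29×10⁻⁴ / 6.16×10⁻⁵ = 52.3 m/s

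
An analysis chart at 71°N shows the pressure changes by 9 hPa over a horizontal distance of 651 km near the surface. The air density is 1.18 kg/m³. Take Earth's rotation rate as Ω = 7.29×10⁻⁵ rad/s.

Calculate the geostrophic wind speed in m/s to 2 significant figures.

Coriolis parameter at 71°N:
f = 2Ω sin φ = 2 × 7.29×10⁻⁵ × sin 71° = 1.38×10⁻⁴ s⁻¹
Pressure gradient: |∂P/∂n| = 900 Pa / 651000 m = 1.38×10⁻³ Pa/m
Geostrophic balance (pressure-gradient force = Coriolis force):
V_g = (1/(fρ)) |∂P/∂n| = 1.38×10⁻³ / (1.38×10⁻⁴ × 1.18) = 8.50 m/s

8.5 m/s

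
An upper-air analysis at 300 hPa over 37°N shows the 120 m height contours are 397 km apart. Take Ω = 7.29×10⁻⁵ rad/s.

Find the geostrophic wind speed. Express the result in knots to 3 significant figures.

65.7 knots

Coriolis parameter at 37°N:
f = 2Ω sin φ = 2 × 7.29×10⁻⁵ × sin 37° = 8.77×10⁻⁵ s⁻¹
Height gradient: |∂Z/∂n| = 120 m / 397000 m = 3.02×10⁻⁴
On a pressure surface, geostrophic balance gives V_g = (g/f)|∂Z/∂n|:
V_g = 9.81 × 3.02×10⁻⁴ / 8.77×10⁻⁵ = 33.8 m/s
Converting: 33.8 m/s × 1.944 = 65.7 knots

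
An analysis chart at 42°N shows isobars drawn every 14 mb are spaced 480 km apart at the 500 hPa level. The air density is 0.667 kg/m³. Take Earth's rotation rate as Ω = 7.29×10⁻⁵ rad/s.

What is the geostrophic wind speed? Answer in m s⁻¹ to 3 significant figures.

Coriolis parameter at 42°N:
f = 2Ω sin φ = 2 × 7.29×10⁻⁵ × sin 42° = 9.76×10⁻⁵ s⁻¹
Pressure gradient: |∂P/∂n| = 1400 Pa / 480000 m = 2.92×10⁻³ Pa/m
Geostrophic balance (pressure-gradient force = Coriolis force):
V_g = (1/(fρ)) |∂P/∂n| = 2.92×10⁻³ / (9.76×10⁻⁵ × 0.667) = 44.8 m/s

44.8 m s⁻¹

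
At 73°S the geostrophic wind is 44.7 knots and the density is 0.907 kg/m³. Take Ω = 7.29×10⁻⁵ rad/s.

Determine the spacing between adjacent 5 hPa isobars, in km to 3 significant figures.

172 km

Coriolis parameter at 73°S:
f = 2Ω sin φ = 2 × 7.29×10⁻⁵ × sin 73° = 1.39×10⁻⁴ s⁻¹
Wind speed in SI: 44.7 knots = 23.0 m/s
Geostrophic balance rearranged: |∂P/∂n| = f ρ V_g
|∂P/∂n| = 1.39×10⁻⁴ × 0.907 × 23.0 = 2.91×10⁻³ Pa/m
Isobar spacing: Δn = ΔP/|∂P/∂n| = 500 Pa / 2.91×10⁻³ Pa/m = 171935 m ≈ 172 km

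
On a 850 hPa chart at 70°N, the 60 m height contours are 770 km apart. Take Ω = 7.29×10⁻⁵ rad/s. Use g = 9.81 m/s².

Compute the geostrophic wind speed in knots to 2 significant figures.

Coriolis parameter at 70°N:
f = 2Ω sin φ = 2 × 7.29×10⁻⁵ × sin 70° = 1.37×10⁻⁴ s⁻¹
Height gradient: |∂Z/∂n| = 60 m / 770000 m = 7.79×10⁻⁵
On a pressure surface, geostrophic balance gives V_g = (g/f)|∂Z/∂n|:
V_g = 9.81 × 7.79×10⁻⁵ / 1.37×10⁻⁴ = 5.58 m/s
Converting: 5.58 m/s × 1.944 = 11 knots

11 knots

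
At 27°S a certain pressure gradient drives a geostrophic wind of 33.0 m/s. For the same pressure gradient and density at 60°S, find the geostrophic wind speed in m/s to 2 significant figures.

17 m/s

With the same pressure gradient and density, V_g ∝ 1/f ∝ 1/sin φ.
V₂ = V₁ · sin φ₁ / sin φ₂ = 33.0 × sin 27° / sin 60°
V₂ = 33.0 × 0.4540/0.8660 = 17 m/s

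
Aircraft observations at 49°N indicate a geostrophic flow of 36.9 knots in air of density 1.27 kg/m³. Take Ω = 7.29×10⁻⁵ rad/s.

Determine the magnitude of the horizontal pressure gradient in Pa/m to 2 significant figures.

2.7×10⁻³ Pa/m

Coriolis parameter at 49°N:
f = 2Ω sin φ = 2 × 7.29×10⁻⁵ × sin 49° = 1.10×10⁻⁴ s⁻¹
Wind speed in SI: 36.9 knots = 19.0 m/s
Geostrophic balance rearranged: |∂P/∂n| = f ρ V_g
|∂P/∂n| = 1.10×10⁻⁴ × 1.27 × 19.0 = 2.65×10⁻³ Pa/m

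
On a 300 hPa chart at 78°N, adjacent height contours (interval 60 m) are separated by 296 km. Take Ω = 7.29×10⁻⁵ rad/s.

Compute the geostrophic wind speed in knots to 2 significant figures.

27 knots

Coriolis parameter at 78°N:
f = 2Ω sin φ = 2 × 7.29×10⁻⁵ × sin 78° = 1.43×10⁻⁴ s⁻¹
Height gradient: |∂Z/∂n| = 60 m / 296000 m = 2.03×10⁻⁴
On a pressure surface, geostrophic balance gives V_g = (g/f)|∂Z/∂n|:
V_g = 9.81 × 2.03×10⁻⁴ / 1.43×10⁻⁴ = 13.9 m/s
Converting: 13.9 m/s × 1.944 = 27 knots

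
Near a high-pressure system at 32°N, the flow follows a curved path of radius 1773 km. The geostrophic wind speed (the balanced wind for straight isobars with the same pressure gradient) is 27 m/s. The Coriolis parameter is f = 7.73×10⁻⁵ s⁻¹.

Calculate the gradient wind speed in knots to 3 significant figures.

71.9 knots

Around a high, pressure-gradient force acts outward with centrifugal, so Coriolis balances both:
fV = (1/ρ)|∂P/∂n| + V²/R  →  V² − fR·V + fR·V_g = 0
With fR = 7.73×10⁻⁵ × 1773×10³ m = 137 m/s:
V = [fR − √((fR)² − 4 fR V_g)]/2 = [137 − √(137² − 4×137×27)]/2 = 37 m/s
Supergeostrophic (V > V_g = 27 m/s), as expected around a high.
Converting: 37 m/s × 1.944 = 71.9 knots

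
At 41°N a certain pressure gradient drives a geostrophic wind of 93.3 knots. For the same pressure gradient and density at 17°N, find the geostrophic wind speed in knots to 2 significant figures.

With the same pressure gradient and density, V_g ∝ 1/f ∝ 1/sin φ.
V₂ = V₁ · sin φ₁ / sin φ₂ = 93.3 × sin 41° / sin 17°
V₂ = 93.3 × 0.6561/0.2924 = 210 knots

210 knots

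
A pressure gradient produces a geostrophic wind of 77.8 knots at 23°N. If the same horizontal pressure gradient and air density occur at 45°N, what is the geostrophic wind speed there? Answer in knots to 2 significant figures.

With the same pressure gradient and density, V_g ∝ 1/f ∝ 1/sin φ.
V₂ = V₁ · sin φ₁ / sin φ₂ = 77.8 × sin 23° / sin 45°
V₂ = 77.8 × 0.3907/0.7071 = 43 knots

43 knots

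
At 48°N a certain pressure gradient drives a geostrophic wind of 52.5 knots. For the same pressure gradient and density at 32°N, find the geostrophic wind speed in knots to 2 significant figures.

With the same pressure gradient and density, V_g ∝ 1/f ∝ 1/sin φ.
V₂ = V₁ · sin φ₁ / sin φ₂ = 52.5 × sin 48° / sin 32°
V₂ = 52.5 × 0.7431/0.5299 = 74 knots

74 knots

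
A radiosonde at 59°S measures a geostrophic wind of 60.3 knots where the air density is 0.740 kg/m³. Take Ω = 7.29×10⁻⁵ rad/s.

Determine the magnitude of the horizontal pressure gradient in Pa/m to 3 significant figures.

2.87×10⁻³ Pa/m

Coriolis parameter at 59°S:
f = 2Ω sin φ = 2 × 7.29×10⁻⁵ × sin 59° = 1.25×10⁻⁴ s⁻¹
Wind speed in SI: 60.3 knots = 31.0 m/s
Geostrophic balance rearranged: |∂P/∂n| = f ρ V_g
|∂P/∂n| = 1.25×10⁻⁴ × 0.740 × 31.0 = 2.87×10⁻³ Pa/m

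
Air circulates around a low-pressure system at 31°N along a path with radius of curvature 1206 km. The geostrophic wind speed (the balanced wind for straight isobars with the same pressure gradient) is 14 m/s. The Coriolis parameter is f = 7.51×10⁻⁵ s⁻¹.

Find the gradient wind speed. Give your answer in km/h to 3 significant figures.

Around a low, centrifugal force acts outward with Coriolis, so pressure-gradient force balances both:
(1/ρ)|∂P/∂n| = fV + V²/R  →  V² + fR·V − fR·V_g = 0
With fR = 7.51×10⁻⁵ × 1206×10³ m = 90.6 m/s:
V = [−fR + √((fR)² + 4 fR V_g)]/2 = [−90.6 + √(90.6² + 4×90.6×14)]/2 = 12.3 m/s
Subgeostrophic (V < V_g = 14 m/s), as expected around a low.
Converting: 12.3 m/s × 3.6 = 44.4 km/h

44.4 km/h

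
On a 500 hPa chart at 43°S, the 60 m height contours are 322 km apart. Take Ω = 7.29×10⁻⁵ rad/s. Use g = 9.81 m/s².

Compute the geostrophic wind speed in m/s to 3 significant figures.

18.4 m/s

Coriolis parameter at 43°S:
f = 2Ω sin φ = 2 × 7.29×10⁻⁵ × sin 43° = 9.94×10⁻⁵ s⁻¹
Height gradient: |∂Z/∂n| = 60 m / 322000 m = 1.86×10⁻⁴
On a pressure surface, geostrophic balance gives V_g = (g/f)|∂Z/∂n|:
V_g = 9.81 × 1.86×10⁻⁴ / 9.94×10⁻⁵ = 18.4 m/s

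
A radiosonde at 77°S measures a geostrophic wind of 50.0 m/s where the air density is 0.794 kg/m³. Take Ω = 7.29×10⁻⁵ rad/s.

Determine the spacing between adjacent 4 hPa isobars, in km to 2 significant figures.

71 km

Coriolis parameter at 77°S:
f = 2Ω sin φ = 2 × 7.29×10⁻⁵ × sin 77° = 1.42×10⁻⁴ s⁻¹
Geostrophic balance rearranged: |∂P/∂n| = f ρ V_g
|∂P/∂n| = 1.42×10⁻⁴ × 0.794 × 50.0 = 5.64×10⁻³ Pa/m
Isobar spacing: Δn = ΔP/|∂P/∂n| = 400 Pa / 5.64×10⁻³ Pa/m = 70923 m ≈ 71 km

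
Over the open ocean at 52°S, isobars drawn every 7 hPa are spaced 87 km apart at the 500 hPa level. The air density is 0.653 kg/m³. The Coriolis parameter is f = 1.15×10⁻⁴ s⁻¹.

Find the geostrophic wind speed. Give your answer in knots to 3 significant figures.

208 knots

Pressure gradient: |∂P/∂n| = 700 Pa / 87000 m = 8.05×10⁻³ Pa/m
Geostrophic balance (pressure-gradient force = Coriolis force):
V_g = (1/(fρ)) |∂P/∂n| = 8.05×10⁻³ / (1.15×10⁻⁴ × 0.653) = 107 m/s
Converting: 107 m/s × 1.944 = 208 knots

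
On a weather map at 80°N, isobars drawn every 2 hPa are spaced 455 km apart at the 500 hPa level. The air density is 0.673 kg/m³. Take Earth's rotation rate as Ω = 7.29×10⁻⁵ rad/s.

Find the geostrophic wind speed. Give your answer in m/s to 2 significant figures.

4.5 m/s

Coriolis parameter at 80°N:
f = 2Ω sin φ = 2 × 7.29×10⁻⁵ × sin 80° = 1.44×10⁻⁴ s⁻¹
Pressure gradient: |∂P/∂n| = 200 Pa / 455000 m = 4.40×10⁻⁴ Pa/m
Geostrophic balance (pressure-gradient force = Coriolis force):
V_g = (1/(fρ)) |∂P/∂n| = 4.40×10⁻⁴ / (1.44×10⁻⁴ × 0.673) = 4.55 m/s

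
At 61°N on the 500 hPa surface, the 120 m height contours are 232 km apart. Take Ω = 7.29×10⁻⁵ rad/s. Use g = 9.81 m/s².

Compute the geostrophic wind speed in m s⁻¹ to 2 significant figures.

40 m s⁻¹

Coriolis parameter at 61°N:
f = 2Ω sin φ = 2 × 7.29×10⁻⁵ × sin 61° = 1.28×10⁻⁴ s⁻¹
Height gradient: |∂Z/∂n| = 120 m / 232000 m = 5.17×10⁻⁴
On a pressure surface, geostrophic balance gives V_g = (g/f)|∂Z/∂n|:
V_g = 9.81 × 5.17×10⁻⁴ / 1.28×10⁻⁴ = 39.8 m/s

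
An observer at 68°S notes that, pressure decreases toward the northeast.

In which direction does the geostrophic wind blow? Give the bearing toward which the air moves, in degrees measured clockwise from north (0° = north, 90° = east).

The pressure-gradient force points toward the northeast (bearing 045°).
Geostrophic balance: in the Southern Hemisphere the Coriolis force deflects motion to the left, so the geostrophic wind blows 90° to the left of the pressure-gradient force (low pressure on the right).
Rotating 045° by 90° counterclockwise gives 315° — the wind blows toward the northwest.

315°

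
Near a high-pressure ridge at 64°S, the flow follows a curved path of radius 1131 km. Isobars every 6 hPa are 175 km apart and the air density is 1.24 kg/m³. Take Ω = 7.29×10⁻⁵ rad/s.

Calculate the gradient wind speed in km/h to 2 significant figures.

Coriolis parameter at 64°S:
f = 2Ω sin φ = 2 × 7.29×10⁻⁵ × sin 64° = 1.31×10⁻⁴ s⁻¹
Pressure gradient: |∂P/∂n| = 600 Pa / 175000 m = 3.43×10⁻³ Pa/m
Geostrophic speed: V_g = |∂P/∂n|/(fρ) = 3.43×10⁻³/(1.31×10⁻⁴ × 1.24) = 21.1 m/s
Around a high, pressure-gradient force acts outward with centrifugal, so Coriolis balances both:
fV = (1/ρ)|∂P/∂n| + V²/R  →  V² − fR·V + fR·V_g = 0
With fR = 1.31×10⁻⁴ × 1131×10³ m = 148 m/s:
V = [fR − √((fR)² − 4 fR V_g)]/2 = [148 − √(148² − 4×148×21.1)]/2 = 25.5 m/s
Supergeostrophic (V > V_g = 21.1 m/s), as expected around a high.
Converting: 25.5 m/s × 3.6 = 92 km/h

92 km/h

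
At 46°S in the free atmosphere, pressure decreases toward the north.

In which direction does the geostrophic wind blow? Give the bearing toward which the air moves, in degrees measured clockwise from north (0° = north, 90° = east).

The pressure-gradient force points toward the north (bearing 000°).
Geostrophic balance: in the Southern Hemisphere the Coriolis force deflects motion to the left, so the geostrophic wind blows 90° to the left of the pressure-gradient force (low pressure on the right).
Rotating 000° by 90° counterclockwise gives 270° — the wind blows toward the west.

270°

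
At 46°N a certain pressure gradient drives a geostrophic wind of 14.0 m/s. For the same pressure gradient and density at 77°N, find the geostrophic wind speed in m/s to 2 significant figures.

With the same pressure gradient and density, V_g ∝ 1/f ∝ 1/sin φ.
V₂ = V₁ · sin φ₁ / sin φ₂ = 14.0 × sin 46° / sin 77°
V₂ = 14.0 × 0.7193/0.9744 = 10 m/s

10 m/s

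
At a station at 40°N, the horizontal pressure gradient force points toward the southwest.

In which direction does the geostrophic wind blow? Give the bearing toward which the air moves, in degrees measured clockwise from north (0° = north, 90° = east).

The pressure-gradient force points toward the southwest (bearing 225°).
Geostrophic balance: in the Northern Hemisphere the Coriolis force deflects motion to the right, so the geostrophic wind blows 90° to the right of the pressure-gradient force (low pressure on the left).
Rotating 225° by 90° clockwise gives 315° — the wind blows toward the northwest.

315°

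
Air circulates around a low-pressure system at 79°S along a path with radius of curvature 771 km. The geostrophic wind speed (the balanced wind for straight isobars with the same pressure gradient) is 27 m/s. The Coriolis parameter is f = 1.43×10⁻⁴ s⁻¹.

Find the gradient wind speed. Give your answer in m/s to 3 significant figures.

22.4 m/s

Around a low, centrifugal force acts outward with Coriolis, so pressure-gradient force balances both:
(1/ρ)|∂P/∂n| = fV + V²/R  →  V² + fR·V − fR·V_g = 0
With fR = 1.43×10⁻⁴ × 771×10³ m = 110 m/s:
V = [−fR + √((fR)² + 4 fR V_g)]/2 = [−110 + √(110² + 4×110×27)]/2 = 22.4 m/s
Subgeostrophic (V < V_g = 27 m/s), as expected around a low.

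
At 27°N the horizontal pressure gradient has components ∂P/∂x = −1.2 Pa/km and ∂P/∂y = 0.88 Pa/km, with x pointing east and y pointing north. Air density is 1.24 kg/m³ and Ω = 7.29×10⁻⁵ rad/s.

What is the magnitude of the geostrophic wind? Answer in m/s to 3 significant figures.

Coriolis parameter at 27°N:
f = 2Ω sin φ = 2 × 7.29×10⁻⁵ × sin 27° = 6.62×10⁻⁵ s⁻¹
Component geostrophic relations (x east, y north):
u_g = −(1/(fρ)) ∂P/∂y,  v_g = (1/(fρ)) ∂P/∂x
u_g = −(0.88×10⁻³)/(6.62×10⁻⁵ × 1.24) = −10.7 m/s;  v_g = (−1.2×10⁻³)/(6.62×10⁻⁵ × 1.24) = −14.6 m/s
|V_g| = √(u_g² + v_g²) = 18.1 m/s

18.1 m/s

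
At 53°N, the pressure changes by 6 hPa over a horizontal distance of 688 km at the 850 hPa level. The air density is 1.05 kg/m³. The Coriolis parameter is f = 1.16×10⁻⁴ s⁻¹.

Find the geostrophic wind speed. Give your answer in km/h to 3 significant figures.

Pressure gradient: |∂P/∂n| = 600 Pa / 688000 m = 8.72×10⁻⁴ Pa/m
Geostrophic balance (pressure-gradient force = Coriolis force):
V_g = (1/(fρ)) |∂P/∂n| = 8.72×10⁻⁴ / (1.16×10⁻⁴ × 1.05) = 7.16 m/s
Converting: 7.16 m/s × 3.6 = 25.8 km/h

25.8 km/h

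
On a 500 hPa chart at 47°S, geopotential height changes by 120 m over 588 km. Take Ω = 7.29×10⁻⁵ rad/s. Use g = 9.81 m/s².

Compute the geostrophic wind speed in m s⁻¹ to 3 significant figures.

18.8 m s⁻¹

Coriolis parameter at 47°S:
f = 2Ω sin φ = 2 × 7.29×10⁻⁵ × sin 47° = 1.07×10⁻⁴ s⁻¹
Height gradient: |∂Z/∂n| = 120 m / 588000 m = 2.04×10⁻⁴
On a pressure surface, geostrophic balance gives V_g = (g/f)|∂Z/∂n|:
V_g = 9.81 × 2.04×10⁻⁴ / 1.07×10⁻⁴ = 18.8 m/s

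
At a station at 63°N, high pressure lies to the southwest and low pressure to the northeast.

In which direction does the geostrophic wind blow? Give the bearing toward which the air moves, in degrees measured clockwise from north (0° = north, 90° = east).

The pressure-gradient force points toward the northeast (bearing 045°).
Geostrophic balance: in the Northern Hemisphere the Coriolis force deflects motion to the right, so the geostrophic wind blows 90° to the right of the pressure-gradient force (low pressure on the left).
Rotating 045° by 90° clockwise gives 135° — the wind blows toward the southeast.

135°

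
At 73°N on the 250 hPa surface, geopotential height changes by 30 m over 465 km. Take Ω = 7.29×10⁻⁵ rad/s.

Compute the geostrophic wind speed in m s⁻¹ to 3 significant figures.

4.54 m s⁻¹

Coriolis parameter at 73°N:
f = 2Ω sin φ = 2 × 7.29×10⁻⁵ × sin 73° = 1.39×10⁻⁴ s⁻¹
Height gradient: |∂Z/∂n| = 30 m / 465000 m = 6.45×10⁻⁵
On a pressure surface, geostrophic balance gives V_g = (g/f)|∂Z/∂n|:
V_g = 9.81 × 6.45×10⁻⁵ / 1.39×10⁻⁴ = 4.54 m/s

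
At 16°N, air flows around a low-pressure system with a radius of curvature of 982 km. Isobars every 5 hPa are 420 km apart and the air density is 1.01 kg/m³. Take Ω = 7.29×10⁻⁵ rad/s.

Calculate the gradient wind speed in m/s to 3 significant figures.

Coriolis parameter at 16°N:
f = 2Ω sin φ = 2 × 7.29×10⁻⁵ × sin 16° = 4.02×10⁻⁵ s⁻¹
Pressure gradient: |∂P/∂n| = 500 Pa / 420000 m = 1.19×10⁻³ Pa/m
Geostrophic speed: V_g = |∂P/∂n|/(fρ) = 1.19×10⁻³/(4.02×10⁻⁵ × 1.01) = 29.3 m/s
Around a low, centrifugal force acts outward with Coriolis, so pressure-gradient force balances both:
(1/ρ)|∂P/∂n| = fV + V²/R  →  V² + fR·V − fR·V_g = 0
With fR = 4.02×10⁻⁵ × 982×10³ m = 39.5 m/s:
V = [−fR + √((fR)² + 4 fR V_g)]/2 = [−39.5 + √(39.5² + 4×39.5×29.3)]/2 = 19.6 m/s
Subgeostrophic (V < V_g = 29.3 m/s), as expected around a low.

19.6 m/s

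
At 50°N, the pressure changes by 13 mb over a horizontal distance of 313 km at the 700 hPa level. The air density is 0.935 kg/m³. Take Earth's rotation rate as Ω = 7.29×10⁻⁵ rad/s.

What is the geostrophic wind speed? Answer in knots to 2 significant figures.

77 knots

Coriolis parameter at 50°N:
f = 2Ω sin φ = 2 × 7.29×10⁻⁵ × sin 50° = 1.12×10⁻⁴ s⁻¹
Pressure gradient: |∂P/∂n| = 1300 Pa / 313000 m = 4.15×10⁻³ Pa/m
Geostrophic balance (pressure-gradient force = Coriolis force):
V_g = (1/(fρ)) |∂P/∂n| = 4.15×10⁻³ / (1.12×10⁻⁴ × 0.935) = 39.8 m/s
Converting: 39.8 m/s × 1.944 = 77 knots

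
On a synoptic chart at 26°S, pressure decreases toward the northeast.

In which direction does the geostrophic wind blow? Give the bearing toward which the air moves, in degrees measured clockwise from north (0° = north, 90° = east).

The pressure-gradient force points toward the northeast (bearing 045°).
Geostrophic balance: in the Southern Hemisphere the Coriolis force deflects motion to the left, so the geostrophic wind blows 90° to the left of the pressure-gradient force (low pressure on the right).
Rotating 045° by 90° counterclockwise gives 315° — the wind blows toward the northwest.

315°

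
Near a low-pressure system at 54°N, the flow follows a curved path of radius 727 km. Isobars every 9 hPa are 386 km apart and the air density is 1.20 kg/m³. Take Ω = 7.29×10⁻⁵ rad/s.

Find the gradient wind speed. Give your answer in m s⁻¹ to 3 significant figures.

14.1 m s⁻¹

Coriolis parameter at 54°N:
f = 2Ω sin φ = 2 × 7.29×10⁻⁵ × sin 54° = 1.18×10⁻⁴ s⁻¹
Pressure gradient: |∂P/∂n| = 900 Pa / 386000 m = 2.33×10⁻³ Pa/m
Geostrophic speed: V_g = |∂P/∂n|/(fρ) = 2.33×10⁻³/(1.18×10⁻⁴ × 1.20) = 16.5 m/s
Around a low, centrifugal force acts outward with Coriolis, so pressure-gradient force balances both:
(1/ρ)|∂P/∂n| = fV + V²/R  →  V² + fR·V − fR·V_g = 0
With fR = 1.18×10⁻⁴ × 727×10³ m = 85.8 m/s:
V = [−fR + √((fR)² + 4 fR V_g)]/2 = [−85.8 + √(85.8² + 4×85.8×16.5)]/2 = 14.1 m/s
Subgeostrophic (V < V_g = 16.5 m/s), as expected around a low.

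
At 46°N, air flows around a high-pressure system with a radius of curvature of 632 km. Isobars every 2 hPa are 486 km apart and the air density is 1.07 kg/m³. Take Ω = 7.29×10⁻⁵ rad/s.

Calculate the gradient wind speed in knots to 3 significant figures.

Coriolis parameter at 46°N:
f = 2Ω sin φ = 2 × 7.29×10⁻⁵ × sin 46° = 1.05×10⁻⁴ s⁻¹
Pressure gradient: |∂P/∂n| = 200 Pa / 486000 m = 4.12×10⁻⁴ Pa/m
Geostrophic speed: V_g = |∂P/∂n|/(fρ) = 4.12×10⁻⁴/(1.05×10⁻⁴ × 1.07) = 3.67 m/s
Around a high, pressure-gradient force acts outward with centrifugal, so Coriolis balances both:
fV = (1/ρ)|∂P/∂n| + V²/R  →  V² − fR·V + fR·V_g = 0
With fR = 1.05×10⁻⁴ × 632×10³ m = 66.3 m/s:
V = [fR − √((fR)² − 4 fR V_g)]/2 = [66.3 − √(66.3² − 4×66.3×3.67)]/2 = 3.9 m/s
Supergeostrophic (V > V_g = 3.67 m/s), as expected around a high.
Converting: 3.9 m/s × 1.944 = 7.57 knots

7.57 knots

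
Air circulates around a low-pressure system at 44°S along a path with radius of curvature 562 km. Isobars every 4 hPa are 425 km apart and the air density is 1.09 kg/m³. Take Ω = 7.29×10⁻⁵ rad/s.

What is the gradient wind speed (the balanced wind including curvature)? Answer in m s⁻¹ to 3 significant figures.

Coriolis parameter at 44°S:
f = 2Ω sin φ = 2 × 7.29×10⁻⁵ × sin 44° = 1.01×10⁻⁴ s⁻¹
Pressure gradient: |∂P/∂n| = 400 Pa / 425000 m = 9.41×10⁻⁴ Pa/m
Geostrophic speed: V_g = |∂P/∂n|/(fρ) = 9.41×10⁻⁴/(1.01×10⁻⁴ × 1.09) = 8.53 m/s
Around a low, centrifugal force acts outward with Coriolis, so pressure-gradient force balances both:
(1/ρ)|∂P/∂n| = fV + V²/R  →  V² + fR·V − fR·V_g = 0
With fR = 1.01×10⁻⁴ × 562×10³ m = 56.9 m/s:
V = [−fR + √((fR)² + 4 fR V_g)]/2 = [−56.9 + √(56.9² + 4×56.9×8.53)]/2 = 7.53 m/s
Subgeostrophic (V < V_g = 8.53 m/s), as expected around a low.

7.53 m s⁻¹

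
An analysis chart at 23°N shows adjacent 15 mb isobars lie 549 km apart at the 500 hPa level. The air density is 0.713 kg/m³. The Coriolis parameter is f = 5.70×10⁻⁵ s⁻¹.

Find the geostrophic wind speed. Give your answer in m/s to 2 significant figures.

Pressure gradient: |∂P/∂n| = 1500 Pa / 549000 m = 2.73×10⁻³ Pa/m
Geostrophic balance (pressure-gradient force = Coriolis force):
V_g = (1/(fρ)) |∂P/∂n| = 2.73×10⁻³ / (5.70×10⁻⁵ × 0.713) = 67.2 m/s

67 m/s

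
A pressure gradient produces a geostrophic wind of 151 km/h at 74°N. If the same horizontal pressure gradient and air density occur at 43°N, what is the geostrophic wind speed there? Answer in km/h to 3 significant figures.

With the same pressure gradient and density, V_g ∝ 1/f ∝ 1/sin φ.
V₂ = V₁ · sin φ₁ / sin φ₂ = 151 × sin 74° / sin 43°
V₂ = 151 × 0.9613/0.6820 = 213 km/h

213 km/h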